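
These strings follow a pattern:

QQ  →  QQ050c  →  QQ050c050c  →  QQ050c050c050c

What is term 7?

Every step adds 050c to the end: s(k+1) = s(k)·050c.
From QQ050c050c050c, 3 further steps: QQ050c050c050c → QQ050c050c050c050c → QQ050c050c050c050c050c → (answer).

QQ050c050c050c050c050c050c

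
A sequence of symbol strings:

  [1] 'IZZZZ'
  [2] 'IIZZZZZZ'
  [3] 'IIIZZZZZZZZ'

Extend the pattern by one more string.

Each string has the form I^{n-1} Z^{2n}, where the shown terms are n = 2, 3, 4.
At n = 5 the blocks have lengths 4, 10.

IIIIZZZZZZZZZZ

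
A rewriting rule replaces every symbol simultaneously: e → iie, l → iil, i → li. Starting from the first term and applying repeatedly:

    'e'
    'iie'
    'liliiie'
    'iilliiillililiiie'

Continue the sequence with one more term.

liliiiliillililiiiliilliiilliiillililiiie

φ(iilliiillililiiie) expands symbol-by-symbol to li li iil iil li li li iil iil li iil li iil li li li iie; joining the 17 pieces gives the next term.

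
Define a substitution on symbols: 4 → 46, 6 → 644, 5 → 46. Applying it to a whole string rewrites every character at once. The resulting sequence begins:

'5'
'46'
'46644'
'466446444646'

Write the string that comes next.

Expanding 466446444646: 4→46, 6→644, 6→644, 4→46, 4→46, 6→644, 4→46, 4→46, 4→46, 6→644, 4→46, 6→644. Concatenated: 46 644 644 46 46 644 46 46 46 644 46 644.

46644644464664446464664446644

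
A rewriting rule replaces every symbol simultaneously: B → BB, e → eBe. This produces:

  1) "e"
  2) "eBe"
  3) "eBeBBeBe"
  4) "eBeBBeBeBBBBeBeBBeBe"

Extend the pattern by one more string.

eBeBBeBeBBBBeBeBBeBeBBBBBBBBeBeBBeBeBBBBeBeBBeBe

Replace each of the 20 characters of eBeBBeBeBBBBeBeBBeBe in place — eBe BB eBe BB BB eBe BB eBe BB BB BB BB eBe BB eBe BB BB eBe BB eBe — and concatenate.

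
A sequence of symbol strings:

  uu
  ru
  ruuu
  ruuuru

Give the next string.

ruuururuuu

From term 3 onward, concatenate the last term with the second-to-last: ru·uu = ruuu, ruuu·ru = ruuuru, …
Continuing: ruuuru · ruuu gives term 5.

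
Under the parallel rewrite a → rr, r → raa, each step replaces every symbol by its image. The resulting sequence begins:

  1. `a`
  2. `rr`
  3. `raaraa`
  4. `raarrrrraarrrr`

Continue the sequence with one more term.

Applying the rule to each of the 14 symbols of raarrrrraarrrr gives the pieces raa rr rr raa raa raa raa raa rr rr raa raa raa raa, which concatenate to the answer.

raarrrrraaraaraaraaraarrrrraaraaraaraa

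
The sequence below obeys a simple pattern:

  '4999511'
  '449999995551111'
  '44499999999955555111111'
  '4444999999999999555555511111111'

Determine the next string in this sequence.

444449999999999999995555555551111111111

Reading off run lengths: 4 runs 1, 2, 3, 4; 9 runs 3, 6, 9, 12; 5 runs 1, 3, 5, 7; 1 runs 2, 4, 6, 8 — each is linear in n (n = 1, 2, …).
For the next term, n = 5, so the run lengths are 5, 15, 9, 10.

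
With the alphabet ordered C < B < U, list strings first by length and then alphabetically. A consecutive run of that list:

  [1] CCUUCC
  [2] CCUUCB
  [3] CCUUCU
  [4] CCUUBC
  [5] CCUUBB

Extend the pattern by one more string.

Treat CCUUBB as a base-3 numeral over the given alphabet and add one, carrying through any trailing U's.

CCUUBU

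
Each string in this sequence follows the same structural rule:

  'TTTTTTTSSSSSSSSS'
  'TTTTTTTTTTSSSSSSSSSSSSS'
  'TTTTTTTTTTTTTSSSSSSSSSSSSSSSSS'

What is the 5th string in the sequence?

TTTTTTTTTTTTTTTTTTTSSSSSSSSSSSSSSSSSSSSSSSSS

Reading off run lengths: T runs 7, 10, 13; S runs 9, 13, 17 — each is linear in n, where the shown terms are n = 2, 3, 4.
Setting n = 6 gives 19, 25 characters in each block.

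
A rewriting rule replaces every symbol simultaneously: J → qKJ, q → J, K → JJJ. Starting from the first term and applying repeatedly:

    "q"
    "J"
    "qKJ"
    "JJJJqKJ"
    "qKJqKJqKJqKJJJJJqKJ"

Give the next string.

φ(qKJqKJqKJqKJJJJJqKJ) expands symbol-by-symbol to J JJJ qKJ J JJJ qKJ J JJJ qKJ J JJJ qKJ qKJ qKJ qKJ qKJ J JJJ qKJ; joining the 19 pieces gives the next term.

JJJJqKJJJJJqKJJJJJqKJJJJJqKJqKJqKJqKJqKJJJJJqKJ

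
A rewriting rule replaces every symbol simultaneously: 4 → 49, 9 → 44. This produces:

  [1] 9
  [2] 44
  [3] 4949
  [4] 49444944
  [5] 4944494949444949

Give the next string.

Applying the rule to each of the 16 symbols of 4944494949444949 gives the pieces 49 44 49 49 49 44 49 44 49 44 49 49 49 44 49 44, which concatenate to the answer.

49444949494449444944494949444944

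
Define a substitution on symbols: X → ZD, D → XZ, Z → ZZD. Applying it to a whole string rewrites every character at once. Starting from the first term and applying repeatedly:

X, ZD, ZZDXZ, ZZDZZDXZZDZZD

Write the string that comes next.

Rewriting the 13 symbols of ZZDZZDXZZDZZD one by one yields ZZD ZZD XZ ZZD ZZD XZ ZD ZZD ZZD XZ ZZD ZZD XZ; concatenated:

ZZDZZDXZZZDZZDXZZDZZDZZDXZZZDZZDXZ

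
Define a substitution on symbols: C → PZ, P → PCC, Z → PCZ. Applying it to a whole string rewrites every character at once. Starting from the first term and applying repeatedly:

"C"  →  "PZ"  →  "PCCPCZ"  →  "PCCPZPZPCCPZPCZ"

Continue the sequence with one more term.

Replace each of the 15 characters of PCCPZPZPCCPZPCZ in place — PCC PZ PZ PCC PCZ PCC PCZ PCC PZ PZ PCC PCZ PCC PZ PCZ — and concatenate.

PCCPZPZPCCPCZPCCPCZPCCPZPZPCCPCZPCCPZPCZ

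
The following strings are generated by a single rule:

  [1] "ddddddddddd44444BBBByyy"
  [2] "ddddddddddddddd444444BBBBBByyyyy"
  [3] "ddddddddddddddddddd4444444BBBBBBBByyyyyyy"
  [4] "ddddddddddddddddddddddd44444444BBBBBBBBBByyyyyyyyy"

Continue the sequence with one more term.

ddddddddddddddddddddddddddd444444444BBBBBBBBBBBByyyyyyyyyyy

Term n consists of 4n+3 d's, followed by n+3 4's, followed by 2n B's, followed by 2n-1 y's, where the shown terms are n = 2, 3, 4, 5.
At n = 6 the blocks have lengths 27, 9, 12, 11.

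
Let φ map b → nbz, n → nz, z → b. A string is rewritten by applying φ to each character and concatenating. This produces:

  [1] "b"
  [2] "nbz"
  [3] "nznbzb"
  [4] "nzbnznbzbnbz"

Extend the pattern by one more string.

nzbnbznzbnznbzbnbznznbzb

Expanding nzbnznbzbnbz: n→nz, z→b, b→nbz, n→nz, z→b, n→nz, b→nbz, z→b, b→nbz, n→nz, b→nbz, z→b. Concatenated: nz b nbz nz b nz nbz b nbz nz nbz b.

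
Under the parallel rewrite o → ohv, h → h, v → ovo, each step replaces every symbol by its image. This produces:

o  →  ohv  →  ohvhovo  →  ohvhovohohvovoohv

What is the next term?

ohvhovohohvovoohvhohvhovoohvovoohvohvhovo

Replace each of the 17 characters of ohvhovohohvovoohv in place — ohv h ovo h ohv ovo ohv h ohv h ovo ohv ovo ohv ohv h ovo — and concatenate.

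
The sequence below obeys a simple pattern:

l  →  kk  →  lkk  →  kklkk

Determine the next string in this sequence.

lkkkklkk

Each term (from the third on) is the two preceding terms concatenated in order: term 3 = l·kk = lkk.
The next term joins lkk and kklkk.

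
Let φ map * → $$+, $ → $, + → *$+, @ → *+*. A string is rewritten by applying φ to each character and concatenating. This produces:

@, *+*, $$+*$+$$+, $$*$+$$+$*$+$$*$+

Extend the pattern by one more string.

Rewriting the 17 symbols of $$*$+$$+$*$+$$*$+ one by one yields $ $ $$+ $ *$+ $ $ *$+ $ $$+ $ *$+ $ $ $$+ $ *$+; concatenated:

$$$$+$*$+$$*$+$$$+$*$+$$$$+$*$+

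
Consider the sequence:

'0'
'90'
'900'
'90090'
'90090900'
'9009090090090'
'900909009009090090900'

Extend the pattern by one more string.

9009090090090900909009009090090090

Each term (from the third on) is the previous term followed by the one before it: term 3 = 90·0 = 900.
Continuing: 900909009009090090900 · 9009090090090 gives term 8.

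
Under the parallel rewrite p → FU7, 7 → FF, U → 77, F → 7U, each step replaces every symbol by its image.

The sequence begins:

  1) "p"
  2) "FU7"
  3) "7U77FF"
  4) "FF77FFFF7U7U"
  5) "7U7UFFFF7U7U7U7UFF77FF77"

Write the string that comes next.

FF77FF777U7U7U7UFF77FF77FF77FF777U7UFFFF7U7UFFFF

φ(7U7UFFFF7U7U7U7UFF77FF77) expands symbol-by-symbol to FF 77 FF 77 7U 7U 7U 7U FF 77 FF 77 FF 77 FF 77 7U 7U FF FF 7U 7U FF FF; joining the 24 pieces gives the next term.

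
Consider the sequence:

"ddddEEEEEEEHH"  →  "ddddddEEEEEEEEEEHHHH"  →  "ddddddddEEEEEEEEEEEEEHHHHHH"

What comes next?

Reading off run lengths: d runs 4, 6, 8; E runs 7, 10, 13; H runs 2, 4, 6 — each is linear in n, where the shown terms are n = 2, 3, 4.
At n = 5 the blocks have lengths 10, 16, 8.

ddddddddddEEEEEEEEEEEEEEEEHHHHHHHH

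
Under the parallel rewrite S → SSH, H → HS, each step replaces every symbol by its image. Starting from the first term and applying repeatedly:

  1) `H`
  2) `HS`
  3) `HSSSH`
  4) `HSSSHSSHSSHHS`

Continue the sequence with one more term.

Rewriting the 13 symbols of HSSSHSSHSSHHS one by one yields HS SSH SSH SSH HS SSH SSH HS SSH SSH HS HS SSH; concatenated:

HSSSHSSHSSHHSSSHSSHHSSSHSSHHSHSSSH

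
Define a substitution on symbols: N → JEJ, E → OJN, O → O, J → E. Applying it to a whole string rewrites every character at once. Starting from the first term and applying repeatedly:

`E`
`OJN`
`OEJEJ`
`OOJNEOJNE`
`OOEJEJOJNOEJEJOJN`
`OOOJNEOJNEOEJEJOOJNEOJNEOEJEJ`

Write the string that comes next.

φ(OOOJNEOJNEOEJEJOOJNEOJNEOEJEJ) expands symbol-by-symbol to O O O E JEJ OJN O E JEJ OJN O OJN E OJN E O O E JEJ OJN O E JEJ OJN O OJN E OJN E; joining the 29 pieces gives the next term.

OOOEJEJOJNOEJEJOJNOOJNEOJNEOOEJEJOJNOEJEJOJNOOJNEOJNE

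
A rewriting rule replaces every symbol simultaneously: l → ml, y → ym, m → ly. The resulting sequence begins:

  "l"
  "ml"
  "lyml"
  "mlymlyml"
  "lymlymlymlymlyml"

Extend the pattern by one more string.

φ(lymlymlymlymlyml) expands symbol-by-symbol to ml ym ly ml ym ly ml ym ly ml ym ly ml ym ly ml; joining the 16 pieces gives the next term.

mlymlymlymlymlymlymlymlymlymlyml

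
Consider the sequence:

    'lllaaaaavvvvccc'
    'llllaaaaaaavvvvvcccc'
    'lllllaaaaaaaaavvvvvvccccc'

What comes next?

llllllaaaaaaaaaaavvvvvvvcccccc

Each string has the form l^{n+1} a^{2n+1} v^{n+2} c^{n+1}, where the shown terms are n = 2, 3, 4.
For the next term, n = 5, so the run lengths are 6, 11, 7, 6.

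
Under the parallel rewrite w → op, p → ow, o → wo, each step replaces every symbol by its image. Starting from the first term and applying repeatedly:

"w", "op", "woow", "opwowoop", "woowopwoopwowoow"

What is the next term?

Rewriting the 16 symbols of woowopwoopwowoow one by one yields op wo wo op wo ow op wo wo ow op wo op wo wo op; concatenated:

opwowoopwoowopwowoowopwoopwowoop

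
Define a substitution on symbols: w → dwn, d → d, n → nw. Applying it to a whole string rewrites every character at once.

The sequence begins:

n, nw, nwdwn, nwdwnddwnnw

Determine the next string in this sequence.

nwdwnddwnnwdddwnnwnwdwn

Expanding nwdwnddwnnw: n→nw, w→dwn, d→d, w→dwn, n→nw, d→d, d→d, w→dwn, n→nw, n→nw, w→dwn. Concatenated: nw dwn d dwn nw d d dwn nw nw dwn.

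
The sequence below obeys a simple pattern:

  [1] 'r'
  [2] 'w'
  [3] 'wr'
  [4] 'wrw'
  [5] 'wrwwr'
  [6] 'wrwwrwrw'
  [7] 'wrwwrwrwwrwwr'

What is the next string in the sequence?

wrwwrwrwwrwwrwrwwrwrw

From term 3 onward, concatenate the last term with the second-to-last: w·r = wr, wr·w = wrw, …
The next term joins wrwwrwrwwrwwr and wrwwrwrw.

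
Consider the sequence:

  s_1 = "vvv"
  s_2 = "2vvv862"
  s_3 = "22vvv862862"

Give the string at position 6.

Every step adds 2 to the front and 862 to the end of the previous string.
From 22vvv862862, 3 further steps: 22vvv862862 → 222vvv862862862 → 2222vvv862862862862 → (answer).

22222vvv862862862862862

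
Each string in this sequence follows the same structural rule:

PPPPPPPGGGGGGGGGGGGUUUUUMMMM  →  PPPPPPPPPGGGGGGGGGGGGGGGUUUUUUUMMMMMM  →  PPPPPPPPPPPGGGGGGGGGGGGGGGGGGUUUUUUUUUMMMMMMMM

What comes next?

PPPPPPPPPPPPPGGGGGGGGGGGGGGGGGGGGGUUUUUUUUUUUMMMMMMMMMM

Reading off run lengths: P runs 7, 9, 11; G runs 12, 15, 18; U runs 5, 7, 9; M runs 4, 6, 8 — each is linear in n, where the shown terms are n = 3, 4, 5.
Setting n = 6 gives 13, 21, 11, 10 characters in each block.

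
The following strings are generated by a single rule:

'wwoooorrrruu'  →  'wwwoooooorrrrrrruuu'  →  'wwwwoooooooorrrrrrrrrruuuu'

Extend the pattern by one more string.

wwwwwoooooooooorrrrrrrrrrrrruuuuu

The n-th term is n+1 w's then 2n+2 o's then 3n+1 r's then n+1 u's (n = 1, 2, …).
Setting n = 4 gives 5, 10, 13, 5 characters in each block.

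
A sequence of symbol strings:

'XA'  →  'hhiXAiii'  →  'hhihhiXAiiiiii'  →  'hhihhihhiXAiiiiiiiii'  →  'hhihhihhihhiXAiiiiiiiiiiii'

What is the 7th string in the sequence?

Every step adds hhi to the front and iii to the end of the previous string.
From hhihhihhihhiXAiiiiiiiiiiii, 2 further steps: hhihhihhihhiXAiiiiiiiiiiii → hhihhihhihhihhiXAiiiiiiiiiiiiiii → (answer).

hhihhihhihhihhihhiXAiiiiiiiiiiiiiiiiii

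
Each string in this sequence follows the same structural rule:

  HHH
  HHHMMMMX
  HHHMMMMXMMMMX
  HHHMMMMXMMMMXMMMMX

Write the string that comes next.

HHHMMMMXMMMMXMMMMXMMMMX

The strings grow by a fixed suffix MMMMX each time.
So the next term is HHHMMMMXMMMMXMMMMX·MMMMX.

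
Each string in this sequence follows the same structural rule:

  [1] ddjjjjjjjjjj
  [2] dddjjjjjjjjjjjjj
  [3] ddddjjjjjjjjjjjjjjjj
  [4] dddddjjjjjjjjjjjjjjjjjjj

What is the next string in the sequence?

The n-th term is n-1 d's then 3n+1 j's, where the shown terms are n = 3, 4, 5, 6.
For the next term, n = 7, so the run lengths are 6, 22.

ddddddjjjjjjjjjjjjjjjjjjjjjj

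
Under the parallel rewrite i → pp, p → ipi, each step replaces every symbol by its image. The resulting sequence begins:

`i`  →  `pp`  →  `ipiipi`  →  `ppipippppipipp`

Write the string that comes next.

Rewriting the 14 symbols of ppipippppipipp one by one yields ipi ipi pp ipi pp ipi ipi ipi ipi pp ipi pp ipi ipi; concatenated:

ipiipippipippipiipiipiipippipippipiipi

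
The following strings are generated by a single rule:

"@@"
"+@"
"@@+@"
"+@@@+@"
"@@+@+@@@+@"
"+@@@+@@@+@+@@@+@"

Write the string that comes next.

Each term (from the third on) is the two preceding terms concatenated in order: term 3 = @@·+@ = @@+@.
So term 7 is @@+@+@@@+@·+@@@+@@@+@+@@@+@.

@@+@+@@@+@+@@@+@@@+@+@@@+@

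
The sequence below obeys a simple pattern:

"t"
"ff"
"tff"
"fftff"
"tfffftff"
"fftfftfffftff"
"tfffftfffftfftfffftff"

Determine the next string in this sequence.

Each term (from the third on) is the two preceding terms concatenated in order: term 3 = t·ff = tff.
The next term joins fftfftfffftff and tfffftfffftfftfffftff.

fftfftfffftfftfffftfffftfftfffftff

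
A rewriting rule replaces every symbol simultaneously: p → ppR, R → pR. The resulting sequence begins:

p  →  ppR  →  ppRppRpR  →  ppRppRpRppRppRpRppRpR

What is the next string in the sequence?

Rewriting the 21 symbols of ppRppRpRppRppRpRppRpR one by one yields ppR ppR pR ppR ppR pR ppR pR ppR ppR pR ppR ppR pR ppR pR ppR ppR pR ppR pR; concatenated:

ppRppRpRppRppRpRppRpRppRppRpRppRppRpRppRpRppRppRpRppRpR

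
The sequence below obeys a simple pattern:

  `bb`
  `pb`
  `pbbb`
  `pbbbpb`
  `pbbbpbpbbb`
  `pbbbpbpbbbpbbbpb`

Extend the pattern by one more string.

Each term (from the third on) is the previous term followed by the one before it: term 3 = pb·bb = pbbb.
Continuing: pbbbpbpbbbpbbbpb · pbbbpbpbbb gives term 7.

pbbbpbpbbbpbbbpbpbbbpbpbbb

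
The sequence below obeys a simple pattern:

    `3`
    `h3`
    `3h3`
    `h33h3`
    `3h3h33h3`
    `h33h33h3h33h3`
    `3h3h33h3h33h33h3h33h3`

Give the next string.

Each term (from the third on) is the two preceding terms concatenated in order: term 3 = 3·h3 = 3h3.
Continuing: h33h33h3h33h3 · 3h3h33h3h33h33h3h33h3 gives term 8.

h33h33h3h33h33h3h33h3h33h33h3h33h3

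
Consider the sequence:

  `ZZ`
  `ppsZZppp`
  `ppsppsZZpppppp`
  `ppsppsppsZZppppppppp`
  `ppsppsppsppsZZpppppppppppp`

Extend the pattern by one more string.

Each term wraps the previous one in pps on the left and ppp on the right.
One more step from ppsppsppsppsZZpppppppppppp gives the answer.

ppsppsppsppsppsZZppppppppppppppp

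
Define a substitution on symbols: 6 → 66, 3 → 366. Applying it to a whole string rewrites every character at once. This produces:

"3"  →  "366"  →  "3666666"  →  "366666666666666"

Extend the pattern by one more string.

Applying the rule to each of the 15 symbols of 366666666666666 gives the pieces 366 66 66 66 66 66 66 66 66 66 66 66 66 66 66, which concatenate to the answer.

3666666666666666666666666666666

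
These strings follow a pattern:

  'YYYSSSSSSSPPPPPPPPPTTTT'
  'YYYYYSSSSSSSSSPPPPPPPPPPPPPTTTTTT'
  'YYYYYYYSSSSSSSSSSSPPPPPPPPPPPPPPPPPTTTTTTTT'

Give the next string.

Reading off run lengths: Y runs 3, 5, 7; S runs 7, 9, 11; P runs 9, 13, 17; T runs 4, 6, 8 — each is linear in n, where the shown terms are n = 2, 3, 4.
For the next term, n = 5, so the run lengths are 9, 13, 21, 10.

YYYYYYYYYSSSSSSSSSSSSSPPPPPPPPPPPPPPPPPPPPPTTTTTTTTTT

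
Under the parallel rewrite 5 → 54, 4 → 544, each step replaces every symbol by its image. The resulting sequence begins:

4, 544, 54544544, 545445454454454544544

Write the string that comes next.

Rewriting the 21 symbols of 545445454454454544544 one by one yields 54 544 54 544 544 54 544 54 544 544 54 544 544 54 544 54 544 544 54 544 544; concatenated:

5454454544544545445454454454544544545445454454454544544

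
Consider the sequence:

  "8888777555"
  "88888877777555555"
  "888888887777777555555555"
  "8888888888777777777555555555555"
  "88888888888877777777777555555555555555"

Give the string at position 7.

Each string has the form 8^{2n+2} 7^{2n+1} 5^{3n} (n = 1, 2, …).
At n = 7 the blocks have lengths 16, 15, 21.

8888888888888888777777777777777555555555555555555555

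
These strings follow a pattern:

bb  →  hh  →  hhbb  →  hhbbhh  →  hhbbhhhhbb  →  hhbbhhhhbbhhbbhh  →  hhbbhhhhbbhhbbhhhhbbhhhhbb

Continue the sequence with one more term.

hhbbhhhhbbhhbbhhhhbbhhhhbbhhbbhhhhbbhhbbhh

From term 3 onward, concatenate the last term with the second-to-last: hh·bb = hhbb, hhbb·hh = hhbbhh, …
The next term joins hhbbhhhhbbhhbbhhhhbbhhhhbb and hhbbhhhhbbhhbbhh.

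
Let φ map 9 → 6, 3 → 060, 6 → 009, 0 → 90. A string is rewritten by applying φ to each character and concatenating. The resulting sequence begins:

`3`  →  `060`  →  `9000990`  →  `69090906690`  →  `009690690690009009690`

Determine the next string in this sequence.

Rewriting the 21 symbols of 009690690690009009690 one by one yields 90 90 6 009 6 90 009 6 90 009 6 90 90 90 6 90 90 6 009 6 90; concatenated:

909060096900096900096909090690906009690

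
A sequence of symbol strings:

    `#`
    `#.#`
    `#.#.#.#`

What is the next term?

Every step duplicates the string with '.' between the halves.
Doubling #.#.#.# with '.' between the halves:

#.#.#.#.#.#.#.#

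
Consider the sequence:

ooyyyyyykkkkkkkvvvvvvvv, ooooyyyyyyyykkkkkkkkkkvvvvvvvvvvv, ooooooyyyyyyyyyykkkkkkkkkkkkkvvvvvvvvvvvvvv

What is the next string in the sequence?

ooooooooyyyyyyyyyyyykkkkkkkkkkkkkkkkvvvvvvvvvvvvvvvvv

Reading off run lengths: o runs 2, 4, 6; y runs 6, 8, 10; k runs 7, 10, 13; v runs 8, 11, 14 — each is linear in n, where the shown terms are n = 2, 3, 4.
Setting n = 5 gives 8, 12, 16, 17 characters in each block.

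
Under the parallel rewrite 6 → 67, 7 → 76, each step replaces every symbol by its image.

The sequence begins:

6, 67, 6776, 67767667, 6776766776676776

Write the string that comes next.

φ(6776766776676776) expands symbol-by-symbol to 67 76 76 67 76 67 67 76 76 67 67 76 67 76 76 67; joining the 16 pieces gives the next term.

67767667766767767667677667767667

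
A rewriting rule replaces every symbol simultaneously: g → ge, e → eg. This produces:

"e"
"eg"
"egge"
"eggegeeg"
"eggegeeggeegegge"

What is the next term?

eggegeeggeegeggegeegeggeeggegeeg

Applying the rule to each of the 16 symbols of eggegeeggeegegge gives the pieces eg ge ge eg ge eg eg ge ge eg eg ge eg ge ge eg, which concatenate to the answer.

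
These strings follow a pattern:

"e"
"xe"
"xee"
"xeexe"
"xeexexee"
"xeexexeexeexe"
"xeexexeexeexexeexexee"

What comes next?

xeexexeexeexexeexexeexeexexeexeexe

From term 3 onward, concatenate the last term with the second-to-last: xe·e = xee, xee·xe = xeexe, …
Continuing: xeexexeexeexexeexexee · xeexexeexeexe gives term 8.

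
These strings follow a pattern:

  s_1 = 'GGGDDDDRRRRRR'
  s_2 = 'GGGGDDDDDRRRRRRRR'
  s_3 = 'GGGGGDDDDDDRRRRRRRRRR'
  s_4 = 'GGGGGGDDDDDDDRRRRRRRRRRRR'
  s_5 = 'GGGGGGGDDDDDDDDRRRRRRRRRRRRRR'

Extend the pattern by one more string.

Each string has the form G^{n} D^{n+1} R^{2n}, where the shown terms are n = 3, 4, 5, 6, 7.
At n = 8 the blocks have lengths 8, 9, 16.

GGGGGGGGDDDDDDDDDRRRRRRRRRRRRRRRR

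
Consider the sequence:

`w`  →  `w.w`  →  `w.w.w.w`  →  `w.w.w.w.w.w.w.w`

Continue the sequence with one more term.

Each string is two copies of the previous one joined by '.'.
Doubling w.w.w.w.w.w.w.w with '.' between the halves:

w.w.w.w.w.w.w.w.w.w.w.w.w.w.w.w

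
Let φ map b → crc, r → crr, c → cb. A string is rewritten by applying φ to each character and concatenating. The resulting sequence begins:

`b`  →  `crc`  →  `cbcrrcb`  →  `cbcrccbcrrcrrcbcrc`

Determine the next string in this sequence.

cbcrccbcrrcbcbcrccbcrrcrrcbcrrcrrcbcrccbcrrcb

Replace each of the 18 characters of cbcrccbcrrcrrcbcrc in place — cb crc cb crr cb cb crc cb crr crr cb crr crr cb crc cb crr cb — and concatenate.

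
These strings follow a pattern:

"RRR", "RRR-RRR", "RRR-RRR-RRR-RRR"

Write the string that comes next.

Every step duplicates the string with '-' between the halves.
So the next term is two copies of RRR-RRR-RRR-RRR with '-' between the halves.

RRR-RRR-RRR-RRR-RRR-RRR-RRR-RRR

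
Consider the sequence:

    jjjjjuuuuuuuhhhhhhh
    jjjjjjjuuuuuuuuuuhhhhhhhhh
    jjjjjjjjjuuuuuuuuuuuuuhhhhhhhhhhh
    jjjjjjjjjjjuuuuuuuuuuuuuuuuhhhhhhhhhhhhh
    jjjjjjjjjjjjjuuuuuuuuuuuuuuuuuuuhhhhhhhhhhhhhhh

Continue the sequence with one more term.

jjjjjjjjjjjjjjjuuuuuuuuuuuuuuuuuuuuuuhhhhhhhhhhhhhhhhh

Each string has the form j^{2n+1} u^{3n+1} h^{2n+3}, where the shown terms are n = 2, 3, 4, 5, 6.
At n = 7 the blocks have lengths 15, 22, 17.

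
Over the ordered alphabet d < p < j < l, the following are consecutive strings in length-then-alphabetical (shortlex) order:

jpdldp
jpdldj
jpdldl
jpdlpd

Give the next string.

jpdlpp

The successor of jpdlpd increments the rightmost position that isn't already l and resets every position after it to d.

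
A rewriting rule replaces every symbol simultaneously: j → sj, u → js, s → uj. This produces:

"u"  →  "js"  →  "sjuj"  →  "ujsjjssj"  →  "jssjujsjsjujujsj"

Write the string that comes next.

Applying the rule to each of the 16 symbols of jssjujsjsjujujsj gives the pieces sj uj uj sj js sj uj sj uj sj js sj js sj uj sj, which concatenate to the answer.

sjujujsjjssjujsjujsjjssjjssjujsj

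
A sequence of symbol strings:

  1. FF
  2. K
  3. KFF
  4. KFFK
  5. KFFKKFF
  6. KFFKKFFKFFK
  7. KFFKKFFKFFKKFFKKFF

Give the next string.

Each term (from the third on) is the previous term followed by the one before it: term 3 = K·FF = KFF.
The next term joins KFFKKFFKFFKKFFKKFF and KFFKKFFKFFK.

KFFKKFFKFFKKFFKKFFKFFKKFFKFFK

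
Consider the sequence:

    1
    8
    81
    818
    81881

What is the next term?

81881818

From term 3 onward, concatenate the last term with the second-to-last: 8·1 = 81, 81·8 = 818, …
The next term joins 81881 and 818.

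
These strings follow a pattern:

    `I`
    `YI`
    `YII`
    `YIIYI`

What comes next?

YIIYIYII

From term 3 onward, concatenate the last term with the second-to-last: YI·I = YII, YII·YI = YIIYI, …
So term 5 is YIIYI·YII.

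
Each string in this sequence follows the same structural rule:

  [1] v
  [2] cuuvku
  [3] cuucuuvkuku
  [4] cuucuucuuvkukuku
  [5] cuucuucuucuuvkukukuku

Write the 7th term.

cuucuucuucuucuucuuvkukukukukuku

Each term wraps the previous one in cuu on the left and ku on the right.
From cuucuucuucuuvkukukuku, 2 further steps: cuucuucuucuuvkukukuku → cuucuucuucuucuuvkukukukuku → (answer).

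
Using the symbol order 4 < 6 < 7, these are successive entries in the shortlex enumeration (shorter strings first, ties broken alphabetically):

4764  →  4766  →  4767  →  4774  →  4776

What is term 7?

6444

Stepping forward 2 times from 4776: 4776 → 4777, then the target.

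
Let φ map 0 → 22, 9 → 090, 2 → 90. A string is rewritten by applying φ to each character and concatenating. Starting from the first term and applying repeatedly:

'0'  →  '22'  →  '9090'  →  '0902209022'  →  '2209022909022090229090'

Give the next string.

Rewriting the 22 symbols of 2209022909022090229090 one by one yields 90 90 22 090 22 90 90 090 22 090 22 90 90 22 090 22 90 90 090 22 090 22; concatenated:

90902209022909009022090229090220902290900902209022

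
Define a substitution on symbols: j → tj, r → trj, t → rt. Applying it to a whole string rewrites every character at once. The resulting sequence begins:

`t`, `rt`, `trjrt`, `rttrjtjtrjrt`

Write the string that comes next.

Rewriting each symbol of rttrjtjtrjrt: r→trj, t→rt, t→rt, r→trj, j→tj, t→rt, j→tj, t→rt, r→trj, j→tj, r→trj, t→rt, which concatenates to trj rt rt trj tj rt tj rt trj tj trj rt.

trjrtrttrjtjrttjrttrjtjtrjrt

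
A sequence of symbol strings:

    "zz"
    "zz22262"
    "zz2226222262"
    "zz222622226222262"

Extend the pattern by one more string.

The strings grow by a fixed suffix 22262 each time.
So the next term is zz222622226222262·22262.

zz22262222622226222262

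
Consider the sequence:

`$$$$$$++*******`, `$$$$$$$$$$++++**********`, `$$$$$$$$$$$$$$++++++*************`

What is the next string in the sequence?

$$$$$$$$$$$$$$$$$$++++++++****************

Reading off run lengths: $ runs 6, 10, 14; + runs 2, 4, 6; * runs 7, 10, 13 — each is linear in n, where the shown terms are n = 2, 3, 4.
At n = 5 the blocks have lengths 18, 8, 16.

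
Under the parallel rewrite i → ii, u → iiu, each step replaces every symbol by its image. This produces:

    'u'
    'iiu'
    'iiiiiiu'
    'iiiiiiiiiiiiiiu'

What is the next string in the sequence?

iiiiiiiiiiiiiiiiiiiiiiiiiiiiiiu

Applying the rule to each of the 15 symbols of iiiiiiiiiiiiiiu gives the pieces ii ii ii ii ii ii ii ii ii ii ii ii ii ii iiu, which concatenate to the answer.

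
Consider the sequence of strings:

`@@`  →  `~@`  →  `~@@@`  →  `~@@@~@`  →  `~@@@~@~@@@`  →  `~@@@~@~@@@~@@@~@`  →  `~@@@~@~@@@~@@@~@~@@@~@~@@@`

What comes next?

Each term (from the third on) is the previous term followed by the one before it: term 3 = ~@·@@ = ~@@@.
Continuing: ~@@@~@~@@@~@@@~@~@@@~@~@@@ · ~@@@~@~@@@~@@@~@ gives term 8.

~@@@~@~@@@~@@@~@~@@@~@~@@@~@@@~@~@@@~@@@~@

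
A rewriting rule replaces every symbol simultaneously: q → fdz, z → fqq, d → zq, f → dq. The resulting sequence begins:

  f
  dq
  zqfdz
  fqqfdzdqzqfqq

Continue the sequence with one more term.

φ(fqqfdzdqzqfqq) expands symbol-by-symbol to dq fdz fdz dq zq fqq zq fdz fqq fdz dq fdz fdz; joining the 13 pieces gives the next term.

dqfdzfdzdqzqfqqzqfdzfqqfdzdqfdzfdz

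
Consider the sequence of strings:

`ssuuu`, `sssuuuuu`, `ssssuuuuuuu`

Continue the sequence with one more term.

Reading off run lengths: s runs 2, 3, 4; u runs 3, 5, 7 — each is linear in n, where the shown terms are n = 2, 3, 4.
At n = 5 the blocks have lengths 5, 9.

sssssuuuuuuuuu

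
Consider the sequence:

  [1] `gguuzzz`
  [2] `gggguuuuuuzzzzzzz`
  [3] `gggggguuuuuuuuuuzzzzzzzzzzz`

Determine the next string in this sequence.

gggggggguuuuuuuuuuuuuuzzzzzzzzzzzzzzz

Term n consists of 2n g's, followed by 4n-2 u's, followed by 4n-1 z's (n = 1, 2, …).
At n = 4 the blocks have lengths 8, 14, 15.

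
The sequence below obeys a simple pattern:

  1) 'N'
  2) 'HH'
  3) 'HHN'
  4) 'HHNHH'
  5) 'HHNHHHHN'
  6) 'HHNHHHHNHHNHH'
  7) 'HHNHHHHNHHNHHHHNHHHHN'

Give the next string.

HHNHHHHNHHNHHHHNHHHHNHHNHHHHNHHNHH

Each term (from the third on) is the previous term followed by the one before it: term 3 = HH·N = HHN.
So term 8 is HHNHHHHNHHNHHHHNHHHHN·HHNHHHHNHHNHH.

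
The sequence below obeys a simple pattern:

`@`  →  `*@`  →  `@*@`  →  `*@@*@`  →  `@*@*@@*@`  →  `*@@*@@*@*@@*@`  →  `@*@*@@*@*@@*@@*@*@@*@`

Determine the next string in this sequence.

Each term (from the third on) is the two preceding terms concatenated in order: term 3 = @·*@ = @*@.
So term 8 is *@@*@@*@*@@*@·@*@*@@*@*@@*@@*@*@@*@.

*@@*@@*@*@@*@@*@*@@*@*@@*@@*@*@@*@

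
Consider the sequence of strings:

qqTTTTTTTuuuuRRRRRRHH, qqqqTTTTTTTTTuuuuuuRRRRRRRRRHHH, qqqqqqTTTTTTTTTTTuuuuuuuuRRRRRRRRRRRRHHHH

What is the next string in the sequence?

qqqqqqqqTTTTTTTTTTTTTuuuuuuuuuuRRRRRRRRRRRRRRRHHHHH

The n-th term is 2n-2 q's then 2n+3 T's then 2n u's then 3n R's then n H's, where the shown terms are n = 2, 3, 4.
For the next term, n = 5, so the run lengths are 8, 13, 10, 15, 5.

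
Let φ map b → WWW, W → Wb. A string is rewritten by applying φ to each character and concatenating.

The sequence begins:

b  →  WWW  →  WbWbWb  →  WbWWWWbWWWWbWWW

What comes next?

Replace each of the 15 characters of WbWWWWbWWWWbWWW in place — Wb WWW Wb Wb Wb Wb WWW Wb Wb Wb Wb WWW Wb Wb Wb — and concatenate.

WbWWWWbWbWbWbWWWWbWbWbWbWWWWbWbWb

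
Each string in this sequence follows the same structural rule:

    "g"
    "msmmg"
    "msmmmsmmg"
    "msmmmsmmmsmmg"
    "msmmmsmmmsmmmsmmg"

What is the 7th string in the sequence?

msmmmsmmmsmmmsmmmsmmmsmmg

Each term is the previous one with msmm prepended.
From msmmmsmmmsmmmsmmg, 2 further steps: msmmmsmmmsmmmsmmg → msmmmsmmmsmmmsmmmsmmg → (answer).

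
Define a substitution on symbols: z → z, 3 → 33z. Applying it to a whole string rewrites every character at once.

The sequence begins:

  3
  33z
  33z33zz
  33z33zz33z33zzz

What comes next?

Rewriting the 15 symbols of 33z33zz33z33zzz one by one yields 33z 33z z 33z 33z z z 33z 33z z 33z 33z z z z; concatenated:

33z33zz33z33zzz33z33zz33z33zzzz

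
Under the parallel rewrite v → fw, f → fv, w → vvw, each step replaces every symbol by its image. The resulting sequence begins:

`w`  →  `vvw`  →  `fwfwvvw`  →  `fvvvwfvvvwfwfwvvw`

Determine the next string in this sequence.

fvfwfwfwvvwfvfwfwfwvvwfvvvwfvvvwfwfwvvw

φ(fvvvwfvvvwfwfwvvw) expands symbol-by-symbol to fv fw fw fw vvw fv fw fw fw vvw fv vvw fv vvw fw fw vvw; joining the 17 pieces gives the next term.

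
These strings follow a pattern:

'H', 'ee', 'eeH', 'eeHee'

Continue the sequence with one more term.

eeHeeeeH

Each term (from the third on) is the previous term followed by the one before it: term 3 = ee·H = eeH.
So term 5 is eeHee·eeH.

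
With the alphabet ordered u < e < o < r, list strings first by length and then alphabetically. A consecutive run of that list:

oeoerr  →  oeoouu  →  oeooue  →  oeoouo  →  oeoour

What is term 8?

Advancing 3 positions from oeoour through oeoour → oeooeu → oeooee reaches term 8.

oeooeo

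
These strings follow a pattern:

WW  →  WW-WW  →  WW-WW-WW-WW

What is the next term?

s(k+1) = s(k)·-·s(k) — each term doubles the last with '-' between the halves.
Doubling WW-WW-WW-WW with '-' between the halves:

WW-WW-WW-WW-WW-WW-WW-WW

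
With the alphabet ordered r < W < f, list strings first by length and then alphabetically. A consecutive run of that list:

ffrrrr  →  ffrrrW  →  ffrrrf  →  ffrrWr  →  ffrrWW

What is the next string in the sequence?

ffrrWf

Treat ffrrWW as a base-3 numeral over the given alphabet and add one, carrying through any trailing f's.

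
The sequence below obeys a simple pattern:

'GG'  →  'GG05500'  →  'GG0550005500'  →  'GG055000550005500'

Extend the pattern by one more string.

GG05500055000550005500

The strings grow by a fixed suffix 05500 each time.
One more step from GG055000550005500 gives the answer.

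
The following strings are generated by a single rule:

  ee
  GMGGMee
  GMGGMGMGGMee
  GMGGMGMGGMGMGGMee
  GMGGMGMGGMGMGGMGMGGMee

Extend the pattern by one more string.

GMGGMGMGGMGMGGMGMGGMGMGGMee

The strings grow by a fixed prefix GMGGM each time.
One more step from GMGGMGMGGMGMGGMGMGGMee gives the answer.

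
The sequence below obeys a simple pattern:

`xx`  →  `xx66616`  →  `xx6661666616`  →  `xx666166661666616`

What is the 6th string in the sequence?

Every step adds 66616 to the end: s(k+1) = s(k)·66616.
From xx666166661666616, 2 further steps: xx666166661666616 → xx66616666166661666616 → (answer).

xx6661666616666166661666616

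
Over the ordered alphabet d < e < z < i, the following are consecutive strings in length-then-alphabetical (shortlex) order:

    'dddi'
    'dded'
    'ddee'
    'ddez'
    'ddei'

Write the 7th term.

Stepping forward 2 times from ddei: ddei → ddzd, then the target.

ddze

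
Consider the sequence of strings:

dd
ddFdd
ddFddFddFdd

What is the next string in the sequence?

s(k+1) = s(k)·F·s(k) — each term doubles the last with 'F' between the halves.
One more doubling of ddFddFddFdd gives the answer.

ddFddFddFddFddFddFddFdd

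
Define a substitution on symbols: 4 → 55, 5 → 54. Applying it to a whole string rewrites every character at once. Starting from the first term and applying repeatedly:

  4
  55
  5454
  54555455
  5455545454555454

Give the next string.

Rewriting the 16 symbols of 5455545454555454 one by one yields 54 55 54 54 54 55 54 55 54 55 54 54 54 55 54 55; concatenated:

54555454545554555455545454555455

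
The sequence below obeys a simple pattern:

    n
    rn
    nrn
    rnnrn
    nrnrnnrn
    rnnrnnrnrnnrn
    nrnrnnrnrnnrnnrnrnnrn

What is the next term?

rnnrnnrnrnnrnnrnrnnrnrnnrnnrnrnnrn

This is a Fibonacci-style word recurrence s(k) = s(k−2)·s(k−1): e.g. n·rn = nrn.
The next term joins rnnrnnrnrnnrn and nrnrnnrnrnnrnnrnrnnrn.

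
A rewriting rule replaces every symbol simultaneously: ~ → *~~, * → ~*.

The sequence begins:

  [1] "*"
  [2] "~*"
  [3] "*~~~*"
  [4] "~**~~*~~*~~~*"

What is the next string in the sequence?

Replace each of the 13 characters of ~**~~*~~*~~~* in place — *~~ ~* ~* *~~ *~~ ~* *~~ *~~ ~* *~~ *~~ *~~ ~* — and concatenate.

*~~~*~**~~*~~~**~~*~~~**~~*~~*~~~*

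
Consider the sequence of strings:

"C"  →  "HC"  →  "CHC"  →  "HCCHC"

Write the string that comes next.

CHCHCCHC

From term 3 onward, concatenate the second-to-last term with the last: C·HC = CHC, HC·CHC = HCCHC, …
Continuing: CHC · HCCHC gives term 5.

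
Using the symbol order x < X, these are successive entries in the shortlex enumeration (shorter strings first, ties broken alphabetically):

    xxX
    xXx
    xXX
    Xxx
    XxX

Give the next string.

Find the rightmost character of XxX below X, bump it to the next letter, and reset everything to its right to x.

XXx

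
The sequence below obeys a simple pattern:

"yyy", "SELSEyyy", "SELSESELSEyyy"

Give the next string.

SELSESELSESELSEyyy

The strings grow by a fixed prefix SELSE each time.
So the next term is SELSE·SELSESELSEyyy.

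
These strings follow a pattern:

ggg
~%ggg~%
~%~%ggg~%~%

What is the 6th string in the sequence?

Each term wraps the previous one in ~% on the left and ~% on the right.
From ~%~%ggg~%~%, 3 further steps: ~%~%ggg~%~% → ~%~%~%ggg~%~%~% → ~%~%~%~%ggg~%~%~%~% → (answer).

~%~%~%~%~%ggg~%~%~%~%~%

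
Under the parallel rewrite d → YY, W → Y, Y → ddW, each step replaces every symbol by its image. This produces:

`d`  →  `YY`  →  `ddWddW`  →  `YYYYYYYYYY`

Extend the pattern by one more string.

Rewriting each symbol of YYYYYYYYYY: Y→ddW, Y→ddW, Y→ddW, Y→ddW, Y→ddW, Y→ddW, Y→ddW, Y→ddW, Y→ddW, Y→ddW, which concatenates to ddW ddW ddW ddW ddW ddW ddW ddW ddW ddW.

ddWddWddWddWddWddWddWddWddWddW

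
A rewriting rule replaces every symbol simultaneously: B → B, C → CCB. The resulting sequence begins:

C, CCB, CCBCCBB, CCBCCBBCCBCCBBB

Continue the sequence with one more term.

Applying the rule to each of the 15 symbols of CCBCCBBCCBCCBBB gives the pieces CCB CCB B CCB CCB B B CCB CCB B CCB CCB B B B, which concatenate to the answer.

CCBCCBBCCBCCBBBCCBCCBBCCBCCBBBB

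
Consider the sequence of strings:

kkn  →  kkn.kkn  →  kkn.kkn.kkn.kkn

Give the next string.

Every step duplicates the string with '.' between the halves.
So the next term is two copies of kkn.kkn.kkn.kkn with '.' between the halves.

kkn.kkn.kkn.kkn.kkn.kkn.kkn.kkn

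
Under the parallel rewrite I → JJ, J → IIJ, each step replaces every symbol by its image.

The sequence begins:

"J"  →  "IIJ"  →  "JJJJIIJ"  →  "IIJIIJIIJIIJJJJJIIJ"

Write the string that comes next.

φ(IIJIIJIIJIIJJJJJIIJ) expands symbol-by-symbol to JJ JJ IIJ JJ JJ IIJ JJ JJ IIJ JJ JJ IIJ IIJ IIJ IIJ IIJ JJ JJ IIJ; joining the 19 pieces gives the next term.

JJJJIIJJJJJIIJJJJJIIJJJJJIIJIIJIIJIIJIIJJJJJIIJ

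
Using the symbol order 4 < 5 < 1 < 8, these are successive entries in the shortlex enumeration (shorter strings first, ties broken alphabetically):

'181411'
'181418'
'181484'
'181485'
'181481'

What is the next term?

The successor of 181481 increments the rightmost position that isn't already 8 and resets every position after it to 4.

181488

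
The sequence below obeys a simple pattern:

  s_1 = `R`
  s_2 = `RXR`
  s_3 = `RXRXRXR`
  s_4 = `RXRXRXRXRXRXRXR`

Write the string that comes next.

s(k+1) = s(k)·X·s(k) — each term doubles the last with 'X' between the halves.
One more doubling of RXRXRXRXRXRXRXR gives the answer.

RXRXRXRXRXRXRXRXRXRXRXRXRXRXRXR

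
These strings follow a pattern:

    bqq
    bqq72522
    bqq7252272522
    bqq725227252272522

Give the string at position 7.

bqq725227252272522725227252272522

Every step adds 72522 to the end: s(k+1) = s(k)·72522.
From bqq725227252272522, 3 further steps: bqq725227252272522 → bqq72522725227252272522 → bqq7252272522725227252272522 → (answer).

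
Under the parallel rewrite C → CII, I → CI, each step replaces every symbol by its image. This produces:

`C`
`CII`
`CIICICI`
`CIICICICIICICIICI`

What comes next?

CIICICICIICICIICICIICICICIICICIICICICIICI

Applying the rule to each of the 17 symbols of CIICICICIICICIICI gives the pieces CII CI CI CII CI CII CI CII CI CI CII CI CII CI CI CII CI, which concatenate to the answer.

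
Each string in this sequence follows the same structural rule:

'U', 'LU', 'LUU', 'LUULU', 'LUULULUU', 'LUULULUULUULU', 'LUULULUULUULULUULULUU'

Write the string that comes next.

LUULULUULUULULUULULUULUULULUULUULU

This is a Fibonacci-style word recurrence s(k) = s(k−1)·s(k−2): e.g. LU·U = LUU.
The next term joins LUULULUULUULULUULULUU and LUULULUULUULU.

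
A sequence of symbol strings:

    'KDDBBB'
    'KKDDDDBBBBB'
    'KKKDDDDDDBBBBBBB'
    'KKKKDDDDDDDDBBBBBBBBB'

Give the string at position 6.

Reading off run lengths: K runs 1, 2, 3, 4; D runs 2, 4, 6, 8; B runs 3, 5, 7, 9 — each is linear in n (n = 1, 2, …).
Setting n = 6 gives 6, 12, 13 characters in each block.

KKKKKKDDDDDDDDDDDDBBBBBBBBBBBBB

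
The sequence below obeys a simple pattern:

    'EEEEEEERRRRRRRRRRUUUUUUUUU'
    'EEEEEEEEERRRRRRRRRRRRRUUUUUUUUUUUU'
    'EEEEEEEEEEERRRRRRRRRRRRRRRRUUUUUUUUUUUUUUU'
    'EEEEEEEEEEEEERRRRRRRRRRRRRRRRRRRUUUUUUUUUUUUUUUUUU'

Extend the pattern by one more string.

Each string has the form E^{2n+1} R^{3n+1} U^{3n}, where the shown terms are n = 3, 4, 5, 6.
At n = 7 the blocks have lengths 15, 22, 21.

EEEEEEEEEEEEEEERRRRRRRRRRRRRRRRRRRRRRUUUUUUUUUUUUUUUUUUUUU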